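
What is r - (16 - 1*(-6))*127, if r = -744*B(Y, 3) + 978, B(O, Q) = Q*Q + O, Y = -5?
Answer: -4792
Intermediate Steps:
B(O, Q) = O + Q² (B(O, Q) = Q² + O = O + Q²)
r = -1998 (r = -744*(-5 + 3²) + 978 = -744*(-5 + 9) + 978 = -744*4 + 978 = -2976 + 978 = -1998)
r - (16 - 1*(-6))*127 = -1998 - (16 - 1*(-6))*127 = -1998 - (16 + 6)*127 = -1998 - 22*127 = -1998 - 1*2794 = -1998 - 2794 = -4792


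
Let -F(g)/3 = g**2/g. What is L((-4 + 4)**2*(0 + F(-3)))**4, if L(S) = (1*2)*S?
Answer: 0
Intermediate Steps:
F(g) = -3*g (F(g) = -3*g**2/g = -3*g)
L(S) = 2*S
L((-4 + 4)**2*(0 + F(-3)))**4 = (2*((-4 + 4)**2*(0 - 3*(-3))))**4 = (2*(0**2*(0 + 9)))**4 = (2*(0*9))**4 = (2*0)**4 = 0**4 = 0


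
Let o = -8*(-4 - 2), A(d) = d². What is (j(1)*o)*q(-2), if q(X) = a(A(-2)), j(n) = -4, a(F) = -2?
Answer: 384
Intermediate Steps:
q(X) = -2
o = 48 (o = -8*(-6) = 48)
(j(1)*o)*q(-2) = -4*48*(-2) = -192*(-2) = 384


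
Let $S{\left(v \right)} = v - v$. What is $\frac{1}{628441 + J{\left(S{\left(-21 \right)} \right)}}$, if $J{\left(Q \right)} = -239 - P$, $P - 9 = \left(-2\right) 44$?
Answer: $\frac{1}{628281} \approx 1.5916 \cdot 10^{-6}$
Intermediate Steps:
$P = -79$ ($P = 9 - 88 = -79$)
$S{\left(v \right)} = 0$
$J{\left(Q \right)} = -160$ ($J{\left(Q \right)} = -239 - -79 = -239 + 79 = -160$)
$\frac{1}{628441 + J{\left(S{\left(-21 \right)} \right)}} = \frac{1}{628441 - 160} = \frac{1}{628281}$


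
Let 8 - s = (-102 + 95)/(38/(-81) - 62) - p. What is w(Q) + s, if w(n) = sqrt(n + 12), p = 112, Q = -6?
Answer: 606633/5060 + sqrt(6) ≈ 122.34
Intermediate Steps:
w(n) = sqrt(12 + n)
s = 606633/5060 (s = 8 - ((-102 + 95)/(38/(-81) - 62) - 1*112) = 8 - (-7/(38*(-1/81) - 62) - 112) = 8 - (-7/(-38/81 - 62) - 112) = 8 - (-7/(-5060/81) - 112) = 8 - (-7*(-81/5060) - 112) = 8 - (567/5060 - 112) = 8 - 1*(-566153/5060) = 8 + 566153/5060 = 606633/5060 ≈ 119.89)
w(Q) + s = sqrt(12 - 6) + 606633/5060 = sqrt(6) + 606633/5060 = 606633/5060 + sqrt(6)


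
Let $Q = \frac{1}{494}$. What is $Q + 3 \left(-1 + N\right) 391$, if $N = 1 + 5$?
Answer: $\frac{2897311}{494} \approx 5865.0$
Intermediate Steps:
$N = 6$
$Q = \frac{1}{494} \approx 0.0020243$
$Q + 3 \left(-1 + N\right) 391 = \frac{1}{494} + 3 \left(-1 + 6\right) 391 = \frac{1}{494} + 3 \cdot 5 \cdot 391 = \frac{1}{494} + 15 \cdot 391 = \frac{1}{494} + 5865 = \frac{2897311}{494}$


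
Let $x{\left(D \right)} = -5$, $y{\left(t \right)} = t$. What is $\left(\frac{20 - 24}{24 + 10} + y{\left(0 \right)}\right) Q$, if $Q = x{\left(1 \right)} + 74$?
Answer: $- \frac{138}{17} \approx -8.1176$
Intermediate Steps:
$Q = 69$ ($Q = -5 + 74 = 69$)
$\left(\frac{20 - 24}{24 + 10} + y{\left(0 \right)}\right) Q = \left(\frac{20 - 24}{24 + 10} + 0\right) 69 = \left(- \frac{4}{34} + 0\right) 69 = \left(\left(-4\right) \frac{1}{34} + 0\right) 69 = \left(- \frac{2}{17} + 0\right) 69 = \left(- \frac{2}{17}\right) 69 = - \frac{138}{17}$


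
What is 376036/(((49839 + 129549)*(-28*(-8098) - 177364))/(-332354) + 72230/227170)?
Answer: -129050185029884/9146766442979 ≈ -14.109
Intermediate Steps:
376036/(((49839 + 129549)*(-28*(-8098) - 177364))/(-332354) + 72230/227170) = 376036/((179388*(226744 - 177364))*(-1/332354) + 72230*(1/227170)) = 376036/((179388*49380)*(-1/332354) + 7223/22717) = 376036/(8858179440*(-1/332354) + 7223/22717) = 376036/(-402644520/15107 + 7223/22717) = 376036/(-9146766442979/343185719) = 376036*(-343185719/9146766442979) = -129050185029884/9146766442979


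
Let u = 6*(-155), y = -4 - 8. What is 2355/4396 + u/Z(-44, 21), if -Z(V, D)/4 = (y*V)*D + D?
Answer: 8245/14812 ≈ 0.55664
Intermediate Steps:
y = -12
u = -930
Z(V, D) = -4*D + 48*D*V (Z(V, D) = -4*((-12*V)*D + D) = -4*(-12*D*V + D) = -4*(D - 12*D*V) = -4*D + 48*D*V)
2355/4396 + u/Z(-44, 21) = 2355/4396 - 930*1/(84*(-1 + 12*(-44))) = 2355*(1/4396) - 930*1/(84*(-1 - 528)) = 15/28 - 930/(4*21*(-529)) = 15/28 - 930/(-44436) = 15/28 - 930*(-1/44436) = 15/28 + 155/7406 = 8245/14812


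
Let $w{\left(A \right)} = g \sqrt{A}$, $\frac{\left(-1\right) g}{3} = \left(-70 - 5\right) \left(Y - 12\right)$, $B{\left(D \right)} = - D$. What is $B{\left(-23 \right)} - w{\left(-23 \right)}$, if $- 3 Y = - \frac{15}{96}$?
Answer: $23 + \frac{86025 i \sqrt{23}}{32} \approx 23.0 + 12893.0 i$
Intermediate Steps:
$Y = \frac{5}{96}$ ($Y = - \frac{\left(-15\right) \frac{1}{96}}{3} = \left(- \frac{1}{3}\right) \left(- \frac{5}{32}\right) = \frac{5}{96} \approx 0.052083$)
$g = - \frac{86025}{32}$ ($g = - 3 \left(-70 - 5\right) \left(\frac{5}{96} - 12\right) = - 3 \left(\left(-75\right) \left(- \frac{1147}{96}\right)\right) = \left(-3\right) \frac{28675}{32} = - \frac{86025}{32} \approx -2688.3$)
$w{\left(A \right)} = - \frac{86025 \sqrt{A}}{32}$
$B{\left(-23 \right)} - w{\left(-23 \right)} = \left(-1\right) \left(-23\right) - - \frac{86025 \sqrt{-23}}{32} = 23 - - \frac{86025 i \sqrt{23}}{32} = 23 + \frac{86025 i \sqrt{23}}{32}$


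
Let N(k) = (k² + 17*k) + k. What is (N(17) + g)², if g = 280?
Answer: 765625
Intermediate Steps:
N(k) = k² + 18*k
(N(17) + g)² = (17*(18 + 17) + 280)² = (17*35 + 280)² = (595 + 280)² = 875² = 765625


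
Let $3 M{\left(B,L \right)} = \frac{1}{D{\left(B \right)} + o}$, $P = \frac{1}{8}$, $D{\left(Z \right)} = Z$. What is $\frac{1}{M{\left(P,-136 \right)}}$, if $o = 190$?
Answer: $\frac{4563}{8} \approx 570.38$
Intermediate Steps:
$P = \frac{1}{8} \approx 0.125$
$M{\left(B,L \right)} = \frac{1}{3 \left(190 + B\right)}$ ($M{\left(B,L \right)} = \frac{1}{3 \left(B + 190\right)} = \frac{1}{3 \left(190 + B\right)}$)
$\frac{1}{M{\left(P,-136 \right)}} = \frac{1}{\frac{1}{3} \frac{1}{190 + \frac{1}{8}}} = \frac{1}{\frac{1}{3} \frac{1}{\frac{1521}{8}}} = \frac{1}{\frac{1}{3} \cdot \frac{8}{1521}} = \frac{1}{\frac{8}{4563}} = \frac{4563}{8}$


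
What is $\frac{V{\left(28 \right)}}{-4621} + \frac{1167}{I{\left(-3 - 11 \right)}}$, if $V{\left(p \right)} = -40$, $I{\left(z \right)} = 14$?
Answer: $\frac{5393267}{64694} \approx 83.366$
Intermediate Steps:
$\frac{V{\left(28 \right)}}{-4621} + \frac{1167}{I{\left(-3 - 11 \right)}} = - \frac{40}{-4621} + \frac{1167}{14} = \left(-40\right) \left(- \frac{1}{4621}\right) + 1167 \cdot \frac{1}{14} = \frac{40}{4621} + \frac{1167}{14} = \frac{5393267}{64694}$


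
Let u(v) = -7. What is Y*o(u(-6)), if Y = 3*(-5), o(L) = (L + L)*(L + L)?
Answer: -2940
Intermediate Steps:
o(L) = 4*L**2 (o(L) = (2*L)*(2*L) = 4*L**2)
Y = -15
Y*o(u(-6)) = -60*(-7)**2 = -60*49 = -15*196 = -2940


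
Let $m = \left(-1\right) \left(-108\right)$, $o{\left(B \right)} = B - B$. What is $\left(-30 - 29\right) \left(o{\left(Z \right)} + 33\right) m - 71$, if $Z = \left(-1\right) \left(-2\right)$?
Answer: $-210347$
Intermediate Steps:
$Z = 2$
$o{\left(B \right)} = 0$
$m = 108$
$\left(-30 - 29\right) \left(o{\left(Z \right)} + 33\right) m - 71 = \left(-30 - 29\right) \left(0 + 33\right) 108 - 71 = \left(-59\right) 33 \cdot 108 - 71 = \left(-1947\right) 108 - 71 = -210276 - 71 = -210347$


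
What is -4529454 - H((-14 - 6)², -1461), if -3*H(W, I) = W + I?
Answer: -13589423/3 ≈ -4.5298e+6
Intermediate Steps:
H(W, I) = -I/3 - W/3 (H(W, I) = -(W + I)/3 = -(I + W)/3 = -I/3 - W/3)
-4529454 - H((-14 - 6)², -1461) = -4529454 - (-⅓*(-1461) - (-14 - 6)²/3) = -4529454 - (487 - ⅓*(-20)²) = -4529454 - (487 - ⅓*400) = -4529454 - (487 - 400/3) = -4529454 - 1*1061/3 = -4529454 - 1061/3 = -13589423/3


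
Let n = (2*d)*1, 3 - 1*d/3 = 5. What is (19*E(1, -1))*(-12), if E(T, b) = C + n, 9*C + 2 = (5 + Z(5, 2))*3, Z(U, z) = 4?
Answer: 6308/3 ≈ 2102.7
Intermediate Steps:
d = -6 (d = 9 - 3*5 = 9 - 15 = -6)
n = -12 (n = (2*(-6))*1 = -12*1 = -12)
C = 25/9 (C = -2/9 + ((5 + 4)*3)/9 = -2/9 + (9*3)/9 = -2/9 + (1/9)*27 = -2/9 + 3 = 25/9 ≈ 2.7778)
E(T, b) = -83/9 (E(T, b) = 25/9 - 12 = -83/9)
(19*E(1, -1))*(-12) = (19*(-83/9))*(-12) = -1577/9*(-12) = 6308/3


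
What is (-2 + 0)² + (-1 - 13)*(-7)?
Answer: 102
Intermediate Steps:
(-2 + 0)² + (-1 - 13)*(-7) = (-2)² - 14*(-7) = 4 + 98 = 102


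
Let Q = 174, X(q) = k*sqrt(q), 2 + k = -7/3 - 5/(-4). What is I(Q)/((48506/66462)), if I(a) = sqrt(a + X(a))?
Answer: 11077*sqrt(6264 - 111*sqrt(174))/48506 ≈ 15.821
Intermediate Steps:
k = -37/12 (k = -2 + (-7/3 - 5/(-4)) = -2 + (-7*1/3 - 5*(-1/4)) = -2 + (-7/3 + 5/4) = -2 - 13/12 = -37/12 ≈ -3.0833)
X(q) = -37*sqrt(q)/12
I(a) = sqrt(a - 37*sqrt(a)/12)
I(Q)/((48506/66462)) = (sqrt(-111*sqrt(174) + 36*174)/6)/((48506/66462)) = (sqrt(-111*sqrt(174) + 6264)/6)/((48506*(1/66462))) = (sqrt(6264 - 111*sqrt(174))/6)/(24253/33231) = (sqrt(6264 - 111*sqrt(174))/6)*(33231/24253) = 11077*sqrt(6264 - 111*sqrt(174))/48506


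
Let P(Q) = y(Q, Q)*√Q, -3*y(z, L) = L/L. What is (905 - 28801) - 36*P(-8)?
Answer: -27896 + 24*I*√2 ≈ -27896.0 + 33.941*I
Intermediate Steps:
y(z, L) = -⅓ (y(z, L) = -L/(3*L) = -⅓*1 = -⅓)
P(Q) = -√Q/3
(905 - 28801) - 36*P(-8) = (905 - 28801) - (-12)*√(-8) = -27896 - (-12)*2*I*√2 = -27896 - (-24)*I*√2 = -27896 + 24*I*√2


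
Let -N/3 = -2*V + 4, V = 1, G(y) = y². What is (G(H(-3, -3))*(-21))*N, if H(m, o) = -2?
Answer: 504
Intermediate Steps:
N = -6 (N = -3*(-2*1 + 4) = -3*(-2 + 4) = -3*2 = -6)
(G(H(-3, -3))*(-21))*N = ((-2)²*(-21))*(-6) = (4*(-21))*(-6) = -84*(-6) = 504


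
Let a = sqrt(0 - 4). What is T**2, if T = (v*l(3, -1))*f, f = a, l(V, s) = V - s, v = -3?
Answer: -576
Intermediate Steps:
a = 2*I (a = sqrt(-4) = 2*I ≈ 2.0*I)
f = 2*I ≈ 2.0*I
T = -24*I (T = (-3*(3 - 1*(-1)))*(2*I) = (-3*(3 + 1))*(2*I) = (-3*4)*(2*I) = -24*I ≈ -24.0*I)
T**2 = (-24*I)**2 = -576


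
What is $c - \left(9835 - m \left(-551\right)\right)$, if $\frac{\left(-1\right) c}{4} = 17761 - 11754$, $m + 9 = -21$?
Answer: $-17333$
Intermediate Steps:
$m = -30$ ($m = -9 - 21 = -30$)
$c = -24028$ ($c = - 4 \left(17761 - 11754\right) = \left(-4\right) 6007 = -24028$)
$c - \left(9835 - m \left(-551\right)\right) = -24028 - \left(9835 - \left(-30\right) \left(-551\right)\right) = -24028 - \left(9835 - 16530\right) = -24028 - -6695 = -24028 + 6695 = -17333$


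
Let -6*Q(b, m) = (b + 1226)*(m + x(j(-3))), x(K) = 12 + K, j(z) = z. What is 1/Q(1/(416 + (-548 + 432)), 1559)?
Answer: -225/72088996 ≈ -3.1211e-6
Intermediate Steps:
Q(b, m) = -(9 + m)*(1226 + b)/6 (Q(b, m) = -(b + 1226)*(m + (12 - 3))/6 = -(1226 + b)*(m + 9)/6 = -(1226 + b)*(9 + m)/6 = -(9 + m)*(1226 + b)/6)
1/Q(1/(416 + (-548 + 432)), 1559) = 1/(-1839 - 613/3*1559 - 3/(2*(416 + (-548 + 432))) - ⅙*1559/(416 + (-548 + 432))) = 1/(-1839 - 955667/3 - 3/(2*(416 - 116)) - ⅙*1559/(416 - 116)) = 1/(-1839 - 955667/3 - 3/2/300 - ⅙*1559/300) = 1/(-1839 - 955667/3 - 3/2*1/300 - ⅙*1/300*1559) = 1/(-1839 - 955667/3 - 1/200 - 1559/1800) = 1/(-72088996/225) = -225/72088996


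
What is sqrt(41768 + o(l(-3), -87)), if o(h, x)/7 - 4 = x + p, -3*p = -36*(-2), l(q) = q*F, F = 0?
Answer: 11*sqrt(339) ≈ 202.53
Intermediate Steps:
l(q) = 0 (l(q) = q*0 = 0)
p = -24 (p = -(-6)*2*(-2) = -(-6)*(-4) = -1/3*72 = -24)
o(h, x) = -140 + 7*x (o(h, x) = 28 + 7*(x - 24) = 28 + 7*(-24 + x) = 28 + (-168 + 7*x) = -140 + 7*x)
sqrt(41768 + o(l(-3), -87)) = sqrt(41768 + (-140 + 7*(-87))) = sqrt(41768 + (-140 - 609)) = sqrt(41768 - 749) = sqrt(41019) = 11*sqrt(339)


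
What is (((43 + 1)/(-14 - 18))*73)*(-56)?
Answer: 5621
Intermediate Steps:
(((43 + 1)/(-14 - 18))*73)*(-56) = ((44/(-32))*73)*(-56) = ((44*(-1/32))*73)*(-56) = -11/8*73*(-56) = -803/8*(-56) = 5621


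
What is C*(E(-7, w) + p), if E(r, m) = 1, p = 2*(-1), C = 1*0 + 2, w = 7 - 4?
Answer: -2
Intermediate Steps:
w = 3
C = 2 (C = 0 + 2 = 2)
p = -2
C*(E(-7, w) + p) = 2*(1 - 2) = 2*(-1) = -2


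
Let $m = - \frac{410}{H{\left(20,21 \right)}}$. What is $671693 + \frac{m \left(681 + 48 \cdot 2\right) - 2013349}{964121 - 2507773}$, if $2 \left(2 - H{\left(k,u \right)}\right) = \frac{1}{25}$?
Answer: $\frac{34216459763605}{50940516} \approx 6.7169 \cdot 10^{5}$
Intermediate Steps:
$H{\left(k,u \right)} = \frac{99}{50}$ ($H{\left(k,u \right)} = 2 - \frac{1}{2 \cdot 25} = 2 - \frac{1}{50} = \frac{99}{50}$)
$m = - \frac{20500}{99}$ ($m = - \frac{410}{\frac{99}{50}} = \left(-410\right) \frac{50}{99} = - \frac{20500}{99} \approx -207.07$)
$671693 + \frac{m \left(681 + 48 \cdot 2\right) - 2013349}{964121 - 2507773} = 671693 + \frac{- \frac{20500 \left(681 + 48 \cdot 2\right)}{99} - 2013349}{964121 - 2507773} = 671693 + \frac{- \frac{20500 \left(681 + 96\right)}{99} - 2013349}{-1543652} = 671693 + \left(\left(- \frac{20500}{99}\right) 777 - 2013349\right) \left(- \frac{1}{1543652}\right) = 671693 + \left(- \frac{5309500}{33} - 2013349\right) \left(- \frac{1}{1543652}\right) = 671693 - - \frac{71750017}{50940516} = 671693 + \frac{71750017}{50940516} = \frac{34216459763605}{50940516}$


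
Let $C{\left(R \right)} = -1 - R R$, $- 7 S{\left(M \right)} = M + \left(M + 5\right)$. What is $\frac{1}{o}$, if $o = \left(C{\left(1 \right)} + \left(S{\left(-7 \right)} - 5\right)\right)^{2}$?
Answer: $\frac{49}{1600} \approx 0.030625$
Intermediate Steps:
$S{\left(M \right)} = - \frac{5}{7} - \frac{2 M}{7}$ ($S{\left(M \right)} = - \frac{M + \left(M + 5\right)}{7} = - \frac{M + \left(5 + M\right)}{7} = - \frac{5 + 2 M}{7} = - \frac{5}{7} - \frac{2 M}{7}$)
$C{\left(R \right)} = -1 - R^{2}$
$o = \frac{1600}{49}$ ($o = \left(\left(-1 - 1^{2}\right) - \frac{26}{7}\right)^{2} = \left(\left(-1 - 1\right) + \left(\left(- \frac{5}{7} + 2\right) - 5\right)\right)^{2} = \left(\left(-1 - 1\right) + \left(\frac{9}{7} - 5\right)\right)^{2} = \left(-2 - \frac{26}{7}\right)^{2} = \left(- \frac{40}{7}\right)^{2} = \frac{1600}{49} \approx 32.653$)
$\frac{1}{o} = \frac{1}{\frac{1600}{49}} = \frac{49}{1600}$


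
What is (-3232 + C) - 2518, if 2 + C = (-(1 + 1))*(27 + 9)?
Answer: -5824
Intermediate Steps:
C = -74 (C = -2 + (-(1 + 1))*(27 + 9) = -2 - 1*2*36 = -2 - 2*36 = -2 - 72 = -74)
(-3232 + C) - 2518 = (-3232 - 74) - 2518 = -3306 - 2518 = -5824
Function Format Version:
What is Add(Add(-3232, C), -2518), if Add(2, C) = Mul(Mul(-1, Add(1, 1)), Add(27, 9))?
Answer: -5824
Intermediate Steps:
C = -74 (C = Add(-2, Mul(Mul(-1, Add(1, 1)), Add(27, 9))) = Add(-2, Mul(Mul(-1, 2), 36)) = Add(-2, Mul(-2, 36)) = Add(-2, -72) = -74)
Add(Add(-3232, C), -2518) = Add(Add(-3232, -74), -2518) = Add(-3306, -2518) = -5824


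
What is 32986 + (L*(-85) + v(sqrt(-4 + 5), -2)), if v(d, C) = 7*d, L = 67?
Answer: 27298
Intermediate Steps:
32986 + (L*(-85) + v(sqrt(-4 + 5), -2)) = 32986 + (67*(-85) + 7*sqrt(-4 + 5)) = 32986 + (-5695 + 7*sqrt(1)) = 32986 + (-5695 + 7*1) = 32986 + (-5695 + 7) = 32986 - 5688 = 27298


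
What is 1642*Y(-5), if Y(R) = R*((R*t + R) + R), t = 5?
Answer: 287350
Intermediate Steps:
Y(R) = 7*R² (Y(R) = R*((R*5 + R) + R) = R*((5*R + R) + R) = R*(6*R + R) = R*(7*R) = 7*R²)
1642*Y(-5) = 1642*(7*(-5)²) = 1642*(7*25) = 1642*175 = 287350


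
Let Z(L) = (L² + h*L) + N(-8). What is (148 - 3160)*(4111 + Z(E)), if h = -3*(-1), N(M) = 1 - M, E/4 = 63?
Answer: -205960560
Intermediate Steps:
E = 252 (E = 4*63 = 252)
h = 3
Z(L) = 9 + L² + 3*L (Z(L) = (L² + 3*L) + (1 - 1*(-8)) = (L² + 3*L) + (1 + 8) = (L² + 3*L) + 9 = 9 + L² + 3*L)
(148 - 3160)*(4111 + Z(E)) = (148 - 3160)*(4111 + (9 + 252² + 3*252)) = -3012*(4111 + (9 + 63504 + 756)) = -3012*(4111 + 64269) = -3012*68380 = -205960560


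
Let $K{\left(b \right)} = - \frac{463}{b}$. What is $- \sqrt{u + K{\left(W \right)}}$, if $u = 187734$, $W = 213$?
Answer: $- \frac{\sqrt{8517205227}}{213} \approx -433.28$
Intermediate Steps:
$- \sqrt{u + K{\left(W \right)}} = - \sqrt{187734 - \frac{463}{213}} = - \sqrt{\frac{39986879}{213}} = - \frac{\sqrt{8517205227}}{213}$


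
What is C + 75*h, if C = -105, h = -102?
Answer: -7755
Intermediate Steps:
C + 75*h = -105 + 75*(-102) = -105 - 7650 = -7755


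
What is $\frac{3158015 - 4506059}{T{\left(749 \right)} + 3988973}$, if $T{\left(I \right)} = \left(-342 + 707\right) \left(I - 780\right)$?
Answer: $- \frac{224674}{662943} \approx -0.3389$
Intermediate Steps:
$T{\left(I \right)} = -284700 + 365 I$ ($T{\left(I \right)} = 365 \left(-780 + I\right) = -284700 + 365 I$)
$\frac{3158015 - 4506059}{T{\left(749 \right)} + 3988973} = \frac{3158015 - 4506059}{\left(-284700 + 365 \cdot 749\right) + 3988973} = - \frac{1348044}{\left(-284700 + 273385\right) + 3988973} = - \frac{1348044}{-11315 + 3988973} = - \frac{1348044}{3977658} = \left(-1348044\right) \frac{1}{3977658} = - \frac{224674}{662943}$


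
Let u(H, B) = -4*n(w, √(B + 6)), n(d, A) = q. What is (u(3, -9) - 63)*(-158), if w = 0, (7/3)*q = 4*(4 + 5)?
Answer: 137934/7 ≈ 19705.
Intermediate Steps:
q = 108/7 (q = 3*(4*(4 + 5))/7 = 3*(4*9)/7 = (3/7)*36 = 108/7 ≈ 15.429)
n(d, A) = 108/7
u(H, B) = -432/7 (u(H, B) = -4*108/7 = -432/7)
(u(3, -9) - 63)*(-158) = (-432/7 - 63)*(-158) = -873/7*(-158) = 137934/7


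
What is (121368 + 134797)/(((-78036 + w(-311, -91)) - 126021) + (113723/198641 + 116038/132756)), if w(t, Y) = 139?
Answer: -259818155232090/206824596382007 ≈ -1.2562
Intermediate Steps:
(121368 + 134797)/(((-78036 + w(-311, -91)) - 126021) + (113723/198641 + 116038/132756)) = (121368 + 134797)/(((-78036 + 139) - 126021) + (113723/198641 + 116038/132756)) = 256165/((-77897 - 126021) + (113723*(1/198641) + 116038*(1/132756))) = 256165/(-203918 + (113723/198641 + 4463/5106)) = 256165/(-203918 + 1467204421/1014260946) = 256165/(-206824596382007/1014260946) = 256165*(-1014260946/206824596382007) = -259818155232090/206824596382007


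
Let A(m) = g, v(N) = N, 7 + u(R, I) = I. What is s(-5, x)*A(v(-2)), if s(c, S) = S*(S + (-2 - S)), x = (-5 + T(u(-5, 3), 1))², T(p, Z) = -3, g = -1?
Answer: 128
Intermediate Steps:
u(R, I) = -7 + I
A(m) = -1
x = 64 (x = (-5 - 3)² = (-8)² = 64)
s(c, S) = -2*S (s(c, S) = S*(-2) = -2*S)
s(-5, x)*A(v(-2)) = -2*64*(-1) = -128*(-1) = 128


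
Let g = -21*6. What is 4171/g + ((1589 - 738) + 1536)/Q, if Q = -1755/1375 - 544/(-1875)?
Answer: -6288058561/2562966 ≈ -2453.4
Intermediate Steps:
Q = -20341/20625 (Q = -1755*1/1375 - 544*(-1/1875) = -351/275 + 544/1875 = -20341/20625 ≈ -0.98623)
g = -126
4171/g + ((1589 - 738) + 1536)/Q = 4171/(-126) + ((1589 - 738) + 1536)/(-20341/20625) = 4171*(-1/126) + (851 + 1536)*(-20625/20341) = -4171/126 + 2387*(-20625/20341) = -4171/126 - 49231875/20341 = -6288058561/2562966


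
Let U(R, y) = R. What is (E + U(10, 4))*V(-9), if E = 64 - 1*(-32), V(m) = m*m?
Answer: 8586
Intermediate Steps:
V(m) = m**2
E = 96 (E = 64 + 32 = 96)
(E + U(10, 4))*V(-9) = (96 + 10)*(-9)**2 = 106*81 = 8586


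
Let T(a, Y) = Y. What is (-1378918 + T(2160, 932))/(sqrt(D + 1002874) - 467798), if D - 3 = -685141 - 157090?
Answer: 18959385142/6436317887 + 40529*sqrt(160646)/6436317887 ≈ 2.9482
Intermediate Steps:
D = -842228 (D = 3 + (-685141 - 157090) = 3 - 842231 = -842228)
(-1378918 + T(2160, 932))/(sqrt(D + 1002874) - 467798) = (-1378918 + 932)/(sqrt(-842228 + 1002874) - 467798) = -1377986/(sqrt(160646) - 467798) = -1377986/(-467798 + sqrt(160646))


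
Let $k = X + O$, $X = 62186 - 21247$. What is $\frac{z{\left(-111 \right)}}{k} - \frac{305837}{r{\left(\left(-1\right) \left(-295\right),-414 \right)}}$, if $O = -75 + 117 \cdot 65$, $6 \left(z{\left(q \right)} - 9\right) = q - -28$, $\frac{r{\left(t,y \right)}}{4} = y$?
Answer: $\frac{14823605549}{80264664} \approx 184.68$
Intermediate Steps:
$r{\left(t,y \right)} = 4 y$
$X = 40939$
$z{\left(q \right)} = \frac{41}{3} + \frac{q}{6}$ ($z{\left(q \right)} = 9 + \frac{q - -28}{6} = 9 + \frac{q + 28}{6} = 9 + \frac{28 + q}{6} = 9 + \left(\frac{14}{3} + \frac{q}{6}\right) = \frac{41}{3} + \frac{q}{6}$)
$O = 7530$ ($O = -75 + 7605 = 7530$)
$k = 48469$ ($k = 40939 + 7530 = 48469$)
$\frac{z{\left(-111 \right)}}{k} - \frac{305837}{r{\left(\left(-1\right) \left(-295\right),-414 \right)}} = \frac{\frac{41}{3} + \frac{1}{6} \left(-111\right)}{48469} - \frac{305837}{4 \left(-414\right)} = \left(\frac{41}{3} - \frac{37}{2}\right) \frac{1}{48469} - \frac{305837}{-1656} = \left(- \frac{29}{6}\right) \frac{1}{48469} - - \frac{305837}{1656} = - \frac{29}{290814} + \frac{305837}{1656} = \frac{14823605549}{80264664}$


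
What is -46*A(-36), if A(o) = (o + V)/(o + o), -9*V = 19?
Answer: -7889/324 ≈ -24.349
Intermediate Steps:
V = -19/9 (V = -1/9*19 = -19/9 ≈ -2.1111)
A(o) = (-19/9 + o)/(2*o) (A(o) = (o - 19/9)/(o + o) = (-19/9 + o)/((2*o)) = (-19/9 + o)*(1/(2*o)) = (-19/9 + o)/(2*o))
-46*A(-36) = -23*(-19 + 9*(-36))/(9*(-36)) = -23*(-1)*(-19 - 324)/(9*36) = -23*(-1)*(-343)/(9*36) = -46*343/648 = -7889/324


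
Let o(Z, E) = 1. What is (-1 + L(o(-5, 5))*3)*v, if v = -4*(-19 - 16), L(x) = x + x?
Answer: 700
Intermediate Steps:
L(x) = 2*x
v = 140 (v = -4*(-35) = 140)
(-1 + L(o(-5, 5))*3)*v = (-1 + (2*1)*3)*140 = (-1 + 2*3)*140 = (-1 + 6)*140 = 5*140 = 700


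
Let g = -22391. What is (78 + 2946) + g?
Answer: -19367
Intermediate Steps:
(78 + 2946) + g = (78 + 2946) - 22391 = 3024 - 22391 = -19367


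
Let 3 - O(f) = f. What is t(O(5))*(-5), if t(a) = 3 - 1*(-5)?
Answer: -40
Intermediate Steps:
O(f) = 3 - f
t(a) = 8 (t(a) = 3 + 5 = 8)
t(O(5))*(-5) = 8*(-5) = -40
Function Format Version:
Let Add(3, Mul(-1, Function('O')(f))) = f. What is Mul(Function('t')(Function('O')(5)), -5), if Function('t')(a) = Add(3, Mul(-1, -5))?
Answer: -40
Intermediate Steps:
Function('O')(f) = Add(3, Mul(-1, f))
Function('t')(a) = 8 (Function('t')(a) = Add(3, 5) = 8)
Mul(Function('t')(Function('O')(5)), -5) = Mul(8, -5) = -40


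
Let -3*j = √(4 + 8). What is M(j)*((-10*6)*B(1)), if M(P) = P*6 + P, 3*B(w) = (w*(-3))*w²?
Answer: -280*√3 ≈ -484.97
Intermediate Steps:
B(w) = -w³ (B(w) = ((w*(-3))*w²)/3 = ((-3*w)*w²)/3 = (-3*w³)/3 = -w³)
j = -2*√3/3 (j = -√(4 + 8)/3 = -2*√3/3 ≈ -1.1547)
M(P) = 7*P (M(P) = 6*P + P = 7*P)
M(j)*((-10*6)*B(1)) = (7*(-2*√3/3))*((-10*6)*(-1*1³)) = (-14*√3/3)*(-(-60)) = (-14*√3/3)*(-60*(-1)) = -14*√3/3*60 = -280*√3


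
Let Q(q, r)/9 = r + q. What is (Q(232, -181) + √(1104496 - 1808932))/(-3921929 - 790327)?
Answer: -17/174528 - I*√176109/2356128 ≈ -9.7406e-5 - 0.00017811*I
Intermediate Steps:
Q(q, r) = 9*q + 9*r (Q(q, r) = 9*(r + q) = 9*(q + r) = 9*q + 9*r)
(Q(232, -181) + √(1104496 - 1808932))/(-3921929 - 790327) = ((9*232 + 9*(-181)) + √(1104496 - 1808932))/(-3921929 - 790327) = ((2088 - 1629) + √(-704436))/(-4712256) = (459 + 2*I*√176109)*(-1/4712256) = -17/174528 - I*√176109/2356128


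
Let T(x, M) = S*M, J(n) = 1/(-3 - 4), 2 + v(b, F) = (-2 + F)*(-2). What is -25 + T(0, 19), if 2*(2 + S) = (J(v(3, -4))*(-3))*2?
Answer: -384/7 ≈ -54.857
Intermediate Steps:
v(b, F) = 2 - 2*F (v(b, F) = -2 + (-2 + F)*(-2) = -2 + (4 - 2*F) = 2 - 2*F)
J(n) = -⅐ (J(n) = 1/(-7) = -⅐)
S = -11/7 (S = -2 + (-⅐*(-3)*2)/2 = -2 + ((3/7)*2)/2 = -2 + (½)*(6/7) = -2 + 3/7 = -11/7 ≈ -1.5714)
T(x, M) = -11*M/7
-25 + T(0, 19) = -25 - 11/7*19 = -25 - 209/7 = -384/7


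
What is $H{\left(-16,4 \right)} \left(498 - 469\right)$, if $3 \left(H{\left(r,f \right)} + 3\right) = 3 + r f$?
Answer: $- \frac{2030}{3} \approx -676.67$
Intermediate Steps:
$H{\left(r,f \right)} = -2 + \frac{f r}{3}$ ($H{\left(r,f \right)} = -3 + \frac{3 + r f}{3} = -3 + \frac{3 + f r}{3} = -3 + \left(1 + \frac{f r}{3}\right) = -2 + \frac{f r}{3}$)
$H{\left(-16,4 \right)} \left(498 - 469\right) = \left(-2 + \frac{1}{3} \cdot 4 \left(-16\right)\right) \left(498 - 469\right) = \left(-2 - \frac{64}{3}\right) 29 = \left(- \frac{70}{3}\right) 29 = - \frac{2030}{3}$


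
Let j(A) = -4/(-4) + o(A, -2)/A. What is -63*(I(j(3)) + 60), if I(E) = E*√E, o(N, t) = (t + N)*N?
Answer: -3780 - 126*√2 ≈ -3958.2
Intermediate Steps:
o(N, t) = N*(N + t) (o(N, t) = (N + t)*N = N*(N + t))
j(A) = -1 + A (j(A) = -4/(-4) + (A*(A - 2))/A = -4*(-¼) + (A*(-2 + A))/A = 1 + (-2 + A) = -1 + A)
I(E) = E^(3/2)
-63*(I(j(3)) + 60) = -63*((-1 + 3)^(3/2) + 60) = -63*(2^(3/2) + 60) = -63*(2*√2 + 60) = -63*(60 + 2*√2) = -3780 - 126*√2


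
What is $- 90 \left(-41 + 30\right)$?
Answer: $990$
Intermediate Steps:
$- 90 \left(-41 + 30\right) = - 90 \left(-11\right) = \left(-1\right) \left(-990\right) = 990$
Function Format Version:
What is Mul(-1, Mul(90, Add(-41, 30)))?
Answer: 990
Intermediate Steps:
Mul(-1, Mul(90, Add(-41, 30))) = Mul(-1, Mul(90, -11)) = Mul(-1, -990) = 990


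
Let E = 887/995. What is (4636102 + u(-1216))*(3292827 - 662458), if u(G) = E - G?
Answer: 12136870555927593/995 ≈ 1.2198e+13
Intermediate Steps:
E = 887/995 (E = 887*(1/995) = 887/995 ≈ 0.89146)
u(G) = 887/995 - G
(4636102 + u(-1216))*(3292827 - 662458) = (4636102 + (887/995 - 1*(-1216)))*(3292827 - 662458) = (4636102 + (887/995 + 1216))*2630369 = (4636102 + 1210807/995)*2630369 = (4614132297/995)*2630369 = 12136870555927593/995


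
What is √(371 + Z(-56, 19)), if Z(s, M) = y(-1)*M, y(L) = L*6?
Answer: √257 ≈ 16.031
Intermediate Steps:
y(L) = 6*L
Z(s, M) = -6*M (Z(s, M) = (6*(-1))*M = -6*M)
√(371 + Z(-56, 19)) = √(371 - 6*19) = √(371 - 114) = √257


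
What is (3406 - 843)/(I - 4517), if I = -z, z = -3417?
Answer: -233/100 ≈ -2.3300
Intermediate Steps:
I = 3417 (I = -1*(-3417) = 3417)
(3406 - 843)/(I - 4517) = (3406 - 843)/(3417 - 4517) = 2563/(-1100) = 2563*(-1/1100) = -233/100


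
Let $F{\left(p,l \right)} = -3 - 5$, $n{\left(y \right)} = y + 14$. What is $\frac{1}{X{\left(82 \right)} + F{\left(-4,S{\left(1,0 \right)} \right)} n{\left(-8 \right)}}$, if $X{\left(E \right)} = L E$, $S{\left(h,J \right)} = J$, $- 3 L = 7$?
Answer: $- \frac{3}{718} \approx -0.0041783$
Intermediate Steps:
$L = - \frac{7}{3}$ ($L = \left(- \frac{1}{3}\right) 7 = - \frac{7}{3} \approx -2.3333$)
$n{\left(y \right)} = 14 + y$
$F{\left(p,l \right)} = -8$ ($F{\left(p,l \right)} = -3 - 5 = -8$)
$X{\left(E \right)} = - \frac{7 E}{3}$
$\frac{1}{X{\left(82 \right)} + F{\left(-4,S{\left(1,0 \right)} \right)} n{\left(-8 \right)}} = \frac{1}{\left(- \frac{7}{3}\right) 82 - 8 \left(14 - 8\right)} = \frac{1}{- \frac{574}{3} - 48} = \frac{1}{- \frac{718}{3}} = - \frac{3}{718}$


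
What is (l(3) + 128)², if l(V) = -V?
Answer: 15625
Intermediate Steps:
(l(3) + 128)² = (-1*3 + 128)² = (-3 + 128)² = 125² = 15625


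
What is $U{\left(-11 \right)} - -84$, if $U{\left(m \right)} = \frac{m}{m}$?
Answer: $85$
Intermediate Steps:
$U{\left(m \right)} = 1$
$U{\left(-11 \right)} - -84 = 1 - -84 = 1 + 84 = 85$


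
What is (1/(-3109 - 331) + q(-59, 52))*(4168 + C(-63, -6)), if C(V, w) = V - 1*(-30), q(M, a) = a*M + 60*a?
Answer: 147932933/688 ≈ 2.1502e+5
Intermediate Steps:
q(M, a) = 60*a + M*a (q(M, a) = M*a + 60*a = 60*a + M*a)
C(V, w) = 30 + V (C(V, w) = V + 30 = 30 + V)
(1/(-3109 - 331) + q(-59, 52))*(4168 + C(-63, -6)) = (1/(-3109 - 331) + 52*(60 - 59))*(4168 + (30 - 63)) = (1/(-3440) + 52*1)*(4168 - 33) = (-1/3440 + 52)*4135 = (178879/3440)*4135 = 147932933/688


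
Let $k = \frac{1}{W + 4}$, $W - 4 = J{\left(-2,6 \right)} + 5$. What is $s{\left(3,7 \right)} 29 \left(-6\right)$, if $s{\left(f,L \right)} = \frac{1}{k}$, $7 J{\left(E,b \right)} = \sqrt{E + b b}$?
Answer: $-2262 - \frac{174 \sqrt{34}}{7} \approx -2406.9$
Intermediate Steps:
$J{\left(E,b \right)} = \frac{\sqrt{E + b^{2}}}{7}$ ($J{\left(E,b \right)} = \frac{\sqrt{E + b b}}{7} = \frac{\sqrt{E + b^{2}}}{7}$)
$W = 9 + \frac{\sqrt{34}}{7}$ ($W = 4 + \left(\frac{\sqrt{-2 + 6^{2}}}{7} + 5\right) = 4 + \left(\frac{\sqrt{-2 + 36}}{7} + 5\right) = 4 + \left(\frac{\sqrt{34}}{7} + 5\right) = 4 + \left(5 + \frac{\sqrt{34}}{7}\right) = 9 + \frac{\sqrt{34}}{7} \approx 9.833$)
$k = \frac{1}{13 + \frac{\sqrt{34}}{7}}$ ($k = \frac{1}{\left(9 + \frac{\sqrt{34}}{7}\right) + 4} = \frac{1}{13 + \frac{\sqrt{34}}{7}} \approx 0.072291$)
$s{\left(f,L \right)} = \frac{1}{\frac{637}{8247} - \frac{7 \sqrt{34}}{8247}}$
$s{\left(3,7 \right)} 29 \left(-6\right) = \left(13 + \frac{\sqrt{34}}{7}\right) 29 \left(-6\right) = \left(377 + \frac{29 \sqrt{34}}{7}\right) \left(-6\right) = -2262 - \frac{174 \sqrt{34}}{7}$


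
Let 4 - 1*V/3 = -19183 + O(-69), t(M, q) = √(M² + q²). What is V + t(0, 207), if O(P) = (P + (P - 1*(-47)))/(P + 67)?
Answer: 115263/2 ≈ 57632.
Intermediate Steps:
O(P) = (47 + 2*P)/(67 + P) (O(P) = (P + (P + 47))/(67 + P) = (P + (47 + P))/(67 + P) = (47 + 2*P)/(67 + P))
V = 114849/2 (V = 12 - 3*(-19183 + (47 + 2*(-69))/(67 - 69)) = 12 - 3*(-19183 + (47 - 138)/(-2)) = 12 - 3*(-19183 - ½*(-91)) = 12 - 3*(-19183 + 91/2) = 12 - 3*(-38275/2) = 12 + 114825/2 = 114849/2 ≈ 57425.)
V + t(0, 207) = 114849/2 + √(0² + 207²) = 114849/2 + √(0 + 42849) = 114849/2 + √42849 = 114849/2 + 207 = 115263/2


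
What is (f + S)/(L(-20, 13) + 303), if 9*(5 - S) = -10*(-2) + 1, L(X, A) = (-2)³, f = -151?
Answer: -89/177 ≈ -0.50282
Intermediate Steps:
L(X, A) = -8
S = 8/3 (S = 5 - (-10*(-2) + 1)/9 = 5 - (20 + 1)/9 = 5 - ⅑*21 = 5 - 7/3 = 8/3 ≈ 2.6667)
(f + S)/(L(-20, 13) + 303) = (-151 + 8/3)/(-8 + 303) = -445/3/295 = -445/3*1/295 = -89/177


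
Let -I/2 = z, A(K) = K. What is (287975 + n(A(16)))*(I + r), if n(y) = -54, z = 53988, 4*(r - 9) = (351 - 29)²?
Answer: -23622766366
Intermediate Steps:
r = 25930 (r = 9 + (351 - 29)²/4 = 9 + (¼)*322² = 9 + (¼)*103684 = 9 + 25921 = 25930)
I = -107976 (I = -2*53988 = -107976)
(287975 + n(A(16)))*(I + r) = (287975 - 54)*(-107976 + 25930) = 287921*(-82046) = -23622766366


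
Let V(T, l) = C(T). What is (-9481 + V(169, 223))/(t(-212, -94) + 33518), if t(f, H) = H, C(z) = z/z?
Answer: -1185/4178 ≈ -0.28363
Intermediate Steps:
C(z) = 1
V(T, l) = 1
(-9481 + V(169, 223))/(t(-212, -94) + 33518) = (-9481 + 1)/(-94 + 33518) = -9480/33424 = -9480*1/33424 = -1185/4178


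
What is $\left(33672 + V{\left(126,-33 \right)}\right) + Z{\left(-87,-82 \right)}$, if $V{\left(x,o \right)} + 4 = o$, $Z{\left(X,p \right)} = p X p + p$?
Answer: $-551435$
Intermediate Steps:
$Z{\left(X,p \right)} = p + X p^{2}$ ($Z{\left(X,p \right)} = X p p + p = X p^{2} + p = p + X p^{2}$)
$V{\left(x,o \right)} = -4 + o$
$\left(33672 + V{\left(126,-33 \right)}\right) + Z{\left(-87,-82 \right)} = \left(33672 - 37\right) - 82 \left(1 - -7134\right) = \left(33672 - 37\right) - 82 \left(1 + 7134\right) = 33635 - 585070 = -551435$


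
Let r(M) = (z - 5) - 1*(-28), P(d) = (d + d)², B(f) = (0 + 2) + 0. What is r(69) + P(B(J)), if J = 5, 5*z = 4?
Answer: 199/5 ≈ 39.800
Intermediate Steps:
z = ⅘ (z = (⅕)*4 = ⅘ ≈ 0.80000)
B(f) = 2 (B(f) = 2 + 0 = 2)
P(d) = 4*d² (P(d) = (2*d)² = 4*d²)
r(M) = 119/5 (r(M) = (⅘ - 5) - 1*(-28) = -21/5 + 28 = 119/5)
r(69) + P(B(J)) = 119/5 + 4*2² = 119/5 + 4*4 = 119/5 + 16 = 199/5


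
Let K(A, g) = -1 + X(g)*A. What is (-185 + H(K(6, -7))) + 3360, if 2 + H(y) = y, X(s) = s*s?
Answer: 3466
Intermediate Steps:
X(s) = s²
K(A, g) = -1 + A*g² (K(A, g) = -1 + g²*A = -1 + A*g²)
H(y) = -2 + y
(-185 + H(K(6, -7))) + 3360 = (-185 + (-2 + (-1 + 6*(-7)²))) + 3360 = (-185 + (-2 + (-1 + 6*49))) + 3360 = (-185 + (-2 + (-1 + 294))) + 3360 = (-185 + (-2 + 293)) + 3360 = (-185 + 291) + 3360 = 106 + 3360 = 3466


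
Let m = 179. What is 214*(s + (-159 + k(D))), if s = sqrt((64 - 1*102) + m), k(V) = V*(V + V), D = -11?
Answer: 17762 + 214*sqrt(141) ≈ 20303.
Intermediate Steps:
k(V) = 2*V**2 (k(V) = V*(2*V) = 2*V**2)
s = sqrt(141) (s = sqrt((64 - 1*102) + 179) = sqrt((64 - 102) + 179) = sqrt(-38 + 179) = sqrt(141) ≈ 11.874)
214*(s + (-159 + k(D))) = 214*(sqrt(141) + (-159 + 2*(-11)**2)) = 214*(sqrt(141) + (-159 + 2*121)) = 214*(sqrt(141) + (-159 + 242)) = 214*(sqrt(141) + 83) = 214*(83 + sqrt(141)) = 17762 + 214*sqrt(141)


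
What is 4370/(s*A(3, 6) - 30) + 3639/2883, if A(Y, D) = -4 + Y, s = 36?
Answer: -2059756/31713 ≈ -64.950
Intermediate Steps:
4370/(s*A(3, 6) - 30) + 3639/2883 = 4370/(36*(-4 + 3) - 30) + 3639/2883 = 4370/(36*(-1) - 30) + 3639*(1/2883) = 4370/(-36 - 30) + 1213/961 = 4370/(-66) + 1213/961 = 4370*(-1/66) + 1213/961 = -2185/33 + 1213/961 = -2059756/31713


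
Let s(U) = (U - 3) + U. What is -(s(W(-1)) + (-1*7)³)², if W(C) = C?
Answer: -121104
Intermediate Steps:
s(U) = -3 + 2*U (s(U) = (-3 + U) + U = -3 + 2*U)
-(s(W(-1)) + (-1*7)³)² = -((-3 + 2*(-1)) + (-1*7)³)² = -((-3 - 2) + (-7)³)² = -(-5 - 343)² = -1*(-348)² = -1*121104 = -121104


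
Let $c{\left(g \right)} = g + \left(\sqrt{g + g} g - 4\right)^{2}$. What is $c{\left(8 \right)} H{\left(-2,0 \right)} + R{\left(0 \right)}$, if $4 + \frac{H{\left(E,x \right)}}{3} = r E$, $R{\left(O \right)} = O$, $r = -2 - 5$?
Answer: $23760$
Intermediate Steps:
$r = -7$ ($r = -2 - 5 = -7$)
$c{\left(g \right)} = g + \left(-4 + \sqrt{2} g^{\frac{3}{2}}\right)^{2}$ ($c{\left(g \right)} = g + \left(\sqrt{2 g} g - 4\right)^{2} = g + \left(\sqrt{2} \sqrt{g} g - 4\right)^{2} = g + \left(\sqrt{2} g^{\frac{3}{2}} - 4\right)^{2} = g + \left(-4 + \sqrt{2} g^{\frac{3}{2}}\right)^{2}$)
$H{\left(E,x \right)} = -12 - 21 E$ ($H{\left(E,x \right)} = -12 + 3 \left(- 7 E\right) = -12 - 21 E$)
$c{\left(8 \right)} H{\left(-2,0 \right)} + R{\left(0 \right)} = \left(8 + \left(-4 + \sqrt{2} \cdot 8^{\frac{3}{2}}\right)^{2}\right) \left(-12 - -42\right) + 0 = \left(8 + \left(-4 + \sqrt{2} \cdot 16 \sqrt{2}\right)^{2}\right) \left(-12 + 42\right) + 0 = \left(8 + \left(-4 + 32\right)^{2}\right) 30 + 0 = \left(8 + 28^{2}\right) 30 + 0 = \left(8 + 784\right) 30 + 0 = 792 \cdot 30 + 0 = 23760 + 0 = 23760$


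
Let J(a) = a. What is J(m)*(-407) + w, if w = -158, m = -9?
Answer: 3505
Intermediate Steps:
J(m)*(-407) + w = -9*(-407) - 158 = 3663 - 158 = 3505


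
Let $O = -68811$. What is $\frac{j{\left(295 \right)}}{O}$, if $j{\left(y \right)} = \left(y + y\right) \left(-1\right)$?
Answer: $\frac{590}{68811} \approx 0.0085742$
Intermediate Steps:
$j{\left(y \right)} = - 2 y$ ($j{\left(y \right)} = 2 y \left(-1\right) = - 2 y$)
$\frac{j{\left(295 \right)}}{O} = \frac{\left(-2\right) 295}{-68811} = \left(-590\right) \left(- \frac{1}{68811}\right) = \frac{590}{68811}$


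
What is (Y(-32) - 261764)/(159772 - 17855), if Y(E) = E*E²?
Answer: -294532/141917 ≈ -2.0754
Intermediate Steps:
Y(E) = E³
(Y(-32) - 261764)/(159772 - 17855) = ((-32)³ - 261764)/(159772 - 17855) = (-32768 - 261764)/141917 = -294532*1/141917 = -294532/141917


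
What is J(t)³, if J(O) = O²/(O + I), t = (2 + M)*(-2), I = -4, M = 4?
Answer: -729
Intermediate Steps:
t = -12 (t = (2 + 4)*(-2) = 6*(-2) = -12)
J(O) = O²/(-4 + O) (J(O) = O²/(O - 4) = O²/(-4 + O))
J(t)³ = ((-12)²/(-4 - 12))³ = (144/(-16))³ = (144*(-1/16))³ = (-9)³ = -729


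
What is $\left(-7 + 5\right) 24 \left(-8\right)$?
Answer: $384$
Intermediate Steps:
$\left(-7 + 5\right) 24 \left(-8\right) = \left(-2\right) 24 \left(-8\right) = \left(-48\right) \left(-8\right) = 384$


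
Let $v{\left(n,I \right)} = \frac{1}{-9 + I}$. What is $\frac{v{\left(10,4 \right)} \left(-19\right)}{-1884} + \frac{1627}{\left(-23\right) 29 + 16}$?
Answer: $- \frac{1704301}{681380} \approx -2.5012$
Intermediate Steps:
$\frac{v{\left(10,4 \right)} \left(-19\right)}{-1884} + \frac{1627}{\left(-23\right) 29 + 16} = \frac{\frac{1}{-9 + 4} \left(-19\right)}{-1884} + \frac{1627}{\left(-23\right) 29 + 16} = \frac{1}{-5} \left(-19\right) \left(- \frac{1}{1884}\right) + \frac{1627}{-667 + 16} = \left(- \frac{1}{5}\right) \left(-19\right) \left(- \frac{1}{1884}\right) + \frac{1627}{-651} = \frac{19}{5} \left(- \frac{1}{1884}\right) + 1627 \left(- \frac{1}{651}\right) = - \frac{19}{9420} - \frac{1627}{651} = - \frac{1704301}{681380}$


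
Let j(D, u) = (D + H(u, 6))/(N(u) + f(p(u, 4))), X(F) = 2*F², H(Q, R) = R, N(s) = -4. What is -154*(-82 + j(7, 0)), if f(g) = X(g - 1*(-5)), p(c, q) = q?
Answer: 996611/79 ≈ 12615.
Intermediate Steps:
f(g) = 2*(5 + g)² (f(g) = 2*(g - 1*(-5))² = 2*(g + 5)² = 2*(5 + g)²)
j(D, u) = 3/79 + D/158 (j(D, u) = (D + 6)/(-4 + 2*(5 + 4)²) = (6 + D)/(-4 + 2*9²) = (6 + D)/(-4 + 2*81) = (6 + D)/(-4 + 162) = (6 + D)/158 = (6 + D)*(1/158) = 3/79 + D/158)
-154*(-82 + j(7, 0)) = -154*(-82 + (3/79 + (1/158)*7)) = -154*(-82 + (3/79 + 7/158)) = -154*(-82 + 13/158) = -154*(-12943/158) = 996611/79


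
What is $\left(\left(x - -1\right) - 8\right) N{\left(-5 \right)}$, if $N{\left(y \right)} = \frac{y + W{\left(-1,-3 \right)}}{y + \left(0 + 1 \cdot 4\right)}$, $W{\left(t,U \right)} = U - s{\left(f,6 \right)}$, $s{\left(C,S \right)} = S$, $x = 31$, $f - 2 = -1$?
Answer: $336$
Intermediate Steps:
$f = 1$ ($f = 2 - 1 = 1$)
$W{\left(t,U \right)} = -6 + U$ ($W{\left(t,U \right)} = U - 6 = -6 + U$)
$N{\left(y \right)} = \frac{-9 + y}{4 + y}$ ($N{\left(y \right)} = \frac{y - 9}{y + \left(0 + 1 \cdot 4\right)} = \frac{y - 9}{y + \left(0 + 4\right)} = \frac{-9 + y}{y + 4} = \frac{-9 + y}{4 + y}$)
$\left(\left(x - -1\right) - 8\right) N{\left(-5 \right)} = \left(\left(31 - -1\right) - 8\right) \frac{-9 - 5}{4 - 5} = \left(\left(31 + 1\right) - 8\right) \frac{1}{-1} \left(-14\right) = \left(32 - 8\right) \left(\left(-1\right) \left(-14\right)\right) = 24 \cdot 14 = 336$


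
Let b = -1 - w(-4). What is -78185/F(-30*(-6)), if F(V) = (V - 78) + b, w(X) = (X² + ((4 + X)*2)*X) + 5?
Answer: -15637/16 ≈ -977.31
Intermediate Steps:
w(X) = 5 + X² + X*(8 + 2*X) (w(X) = (X² + (8 + 2*X)*X) + 5 = (X² + X*(8 + 2*X)) + 5 = 5 + X² + X*(8 + 2*X))
b = -22 (b = -1 - (5 + 3*(-4)² + 8*(-4)) = -1 - (5 + 3*16 - 32) = -1 - (5 + 48 - 32) = -1 - 1*21 = -1 - 21 = -22)
F(V) = -100 + V (F(V) = (V - 78) - 22 = (-78 + V) - 22 = -100 + V)
-78185/F(-30*(-6)) = -78185/(-100 - 30*(-6)) = -78185/(-100 + 180) = -78185/80 = -78185*1/80 = -15637/16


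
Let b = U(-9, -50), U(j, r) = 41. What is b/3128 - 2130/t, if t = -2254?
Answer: 146849/153272 ≈ 0.95809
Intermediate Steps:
b = 41
b/3128 - 2130/t = 41/3128 - 2130/(-2254) = 41*(1/3128) - 2130*(-1/2254) = 41/3128 + 1065/1127 = 146849/153272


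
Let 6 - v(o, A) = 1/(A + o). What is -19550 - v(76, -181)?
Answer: -2053381/105 ≈ -19556.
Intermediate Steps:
v(o, A) = 6 - 1/(A + o)
-19550 - v(76, -181) = -19550 - (-1 + 6*(-181) + 6*76)/(-181 + 76) = -19550 - (-1 - 1086 + 456)/(-105) = -19550 - (-1)*(-631)/105 = -19550 - 1*631/105 = -19550 - 631/105 = -2053381/105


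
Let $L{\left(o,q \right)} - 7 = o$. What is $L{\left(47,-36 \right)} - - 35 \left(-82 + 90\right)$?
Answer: $334$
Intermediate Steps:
$L{\left(o,q \right)} = 7 + o$
$L{\left(47,-36 \right)} - - 35 \left(-82 + 90\right) = \left(7 + 47\right) - - 35 \left(-82 + 90\right) = 54 - \left(-35\right) 8 = 54 - -280 = 54 + 280 = 334$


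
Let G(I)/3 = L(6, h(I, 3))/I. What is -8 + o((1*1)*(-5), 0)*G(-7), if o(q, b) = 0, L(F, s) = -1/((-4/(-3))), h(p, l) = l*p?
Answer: -8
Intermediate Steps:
L(F, s) = -¾ (L(F, s) = -1/((-4*(-⅓))) = -1/4/3 = -1*¾ = -¾)
G(I) = -9/(4*I) (G(I) = 3*(-3/(4*I)) = -9/(4*I))
-8 + o((1*1)*(-5), 0)*G(-7) = -8 + 0*(-9/4/(-7)) = -8 + 0*(-9/4*(-⅐)) = -8 + 0*(9/28) = -8 + 0 = -8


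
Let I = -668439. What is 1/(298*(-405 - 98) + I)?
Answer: -1/818333 ≈ -1.2220e-6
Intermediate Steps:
1/(298*(-405 - 98) + I) = 1/(298*(-405 - 98) - 668439) = 1/(298*(-503) - 668439) = 1/(-149894 - 668439) = 1/(-818333) = -1/818333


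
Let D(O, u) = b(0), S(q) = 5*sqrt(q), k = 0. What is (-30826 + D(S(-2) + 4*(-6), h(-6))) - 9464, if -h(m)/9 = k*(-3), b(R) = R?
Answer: -40290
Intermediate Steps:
h(m) = 0 (h(m) = -0*(-3) = -9*0 = 0)
D(O, u) = 0
(-30826 + D(S(-2) + 4*(-6), h(-6))) - 9464 = (-30826 + 0) - 9464 = -30826 - 9464 = -40290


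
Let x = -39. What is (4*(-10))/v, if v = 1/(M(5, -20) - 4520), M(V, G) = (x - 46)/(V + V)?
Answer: 181140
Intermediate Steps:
M(V, G) = -85/(2*V) (M(V, G) = (-39 - 46)/(V + V) = -85*1/(2*V) = -85/(2*V))
v = -2/9057 (v = 1/(-85/2/5 - 4520) = 1/(-85/2*⅕ - 4520) = 1/(-17/2 - 4520) = 1/(-9057/2) = -2/9057 ≈ -0.00022082)
(4*(-10))/v = (4*(-10))/(-2/9057) = -40*(-9057/2) = 181140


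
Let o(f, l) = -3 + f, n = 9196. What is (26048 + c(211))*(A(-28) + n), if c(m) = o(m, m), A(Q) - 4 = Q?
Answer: 240820032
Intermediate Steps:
A(Q) = 4 + Q
c(m) = -3 + m
(26048 + c(211))*(A(-28) + n) = (26048 + (-3 + 211))*((4 - 28) + 9196) = (26048 + 208)*(-24 + 9196) = 26256*9172 = 240820032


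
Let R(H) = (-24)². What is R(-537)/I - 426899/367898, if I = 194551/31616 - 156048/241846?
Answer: 801160561871860553/7747521228205522 ≈ 103.41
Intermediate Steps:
R(H) = 576
I = 21058883789/3823101568 (I = 194551*(1/31616) - 156048*1/241846 = 194551/31616 - 78024/120923 = 21058883789/3823101568 ≈ 5.5083)
R(-537)/I - 426899/367898 = 576/(21058883789/3823101568) - 426899/367898 = 576*(3823101568/21058883789) - 426899*1/367898 = 2202106503168/21058883789 - 426899/367898 = 801160561871860553/7747521228205522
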